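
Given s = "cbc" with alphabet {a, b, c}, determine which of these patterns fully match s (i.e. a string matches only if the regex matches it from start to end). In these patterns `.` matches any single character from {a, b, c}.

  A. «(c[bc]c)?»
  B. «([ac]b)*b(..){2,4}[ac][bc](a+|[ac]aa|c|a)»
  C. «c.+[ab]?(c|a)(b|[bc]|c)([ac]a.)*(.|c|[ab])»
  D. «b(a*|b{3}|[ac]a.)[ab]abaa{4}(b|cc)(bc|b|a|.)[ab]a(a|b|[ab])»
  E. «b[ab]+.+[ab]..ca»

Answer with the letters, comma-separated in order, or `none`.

A

A → match
B → no match
C → no match
D → no match — must start with "b"
E → no match — must start with "b"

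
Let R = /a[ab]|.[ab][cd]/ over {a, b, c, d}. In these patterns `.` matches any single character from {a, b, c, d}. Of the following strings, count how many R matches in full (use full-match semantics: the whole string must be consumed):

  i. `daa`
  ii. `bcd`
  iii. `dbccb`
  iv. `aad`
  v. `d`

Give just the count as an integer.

1

i → no match
ii → no match
iii → no match
iv → match
v → no match
Total matched: 1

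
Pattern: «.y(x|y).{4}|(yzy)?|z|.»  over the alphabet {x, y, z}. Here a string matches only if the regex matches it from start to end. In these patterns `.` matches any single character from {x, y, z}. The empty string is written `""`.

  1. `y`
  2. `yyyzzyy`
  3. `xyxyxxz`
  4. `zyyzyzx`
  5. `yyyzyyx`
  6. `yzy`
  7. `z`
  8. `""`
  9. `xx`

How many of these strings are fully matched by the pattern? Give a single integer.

8

1 → match
2 → match
3 → match
4 → match
5 → match
6 → match
7 → match
8 → match
9 → no match
Total matched: 8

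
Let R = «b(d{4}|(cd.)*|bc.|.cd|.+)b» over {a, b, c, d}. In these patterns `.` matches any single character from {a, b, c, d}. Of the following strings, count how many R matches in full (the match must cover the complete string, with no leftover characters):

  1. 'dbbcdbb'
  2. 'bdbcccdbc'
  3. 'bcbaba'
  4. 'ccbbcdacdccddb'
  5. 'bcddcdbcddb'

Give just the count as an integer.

1

1 → no match — must start with 'b'
2 → no match — must end with 'b'
3 → no match — must end with 'b'
4 → no match — must start with 'b'
5 → match
Total matched: 1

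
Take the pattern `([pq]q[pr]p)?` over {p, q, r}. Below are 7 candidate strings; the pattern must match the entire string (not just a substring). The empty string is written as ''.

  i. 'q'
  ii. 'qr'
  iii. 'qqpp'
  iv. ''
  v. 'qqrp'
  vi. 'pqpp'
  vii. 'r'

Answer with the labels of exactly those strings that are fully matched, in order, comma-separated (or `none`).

iii, iv, v, vi

i → no match
ii → no match
iii → match
iv → match
v → match
vi → match
vii → no match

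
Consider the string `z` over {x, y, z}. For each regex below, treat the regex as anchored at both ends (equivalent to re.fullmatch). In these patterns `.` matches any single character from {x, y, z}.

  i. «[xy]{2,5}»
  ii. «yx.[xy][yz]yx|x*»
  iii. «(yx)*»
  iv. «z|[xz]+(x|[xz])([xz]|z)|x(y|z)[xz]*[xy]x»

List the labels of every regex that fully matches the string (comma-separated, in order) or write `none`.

iv

i → no match
ii → no match
iii → no match
iv → match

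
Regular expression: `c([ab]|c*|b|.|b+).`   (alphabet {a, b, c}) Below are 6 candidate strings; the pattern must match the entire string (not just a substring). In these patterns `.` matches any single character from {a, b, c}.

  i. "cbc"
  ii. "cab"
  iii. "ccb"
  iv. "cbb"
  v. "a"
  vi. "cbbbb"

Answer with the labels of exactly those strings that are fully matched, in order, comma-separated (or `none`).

i → match
ii → match
iii → match
iv → match
v → no match — must start with "c"
vi → match

i, ii, iii, iv, vi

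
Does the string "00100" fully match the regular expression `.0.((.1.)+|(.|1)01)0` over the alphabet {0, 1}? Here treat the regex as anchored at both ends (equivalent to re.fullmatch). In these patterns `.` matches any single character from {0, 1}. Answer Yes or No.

No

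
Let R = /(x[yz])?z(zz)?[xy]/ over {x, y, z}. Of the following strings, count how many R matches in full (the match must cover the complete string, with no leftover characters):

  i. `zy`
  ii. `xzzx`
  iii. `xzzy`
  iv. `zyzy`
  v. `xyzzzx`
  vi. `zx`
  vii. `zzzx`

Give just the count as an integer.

i → match
ii → match
iii → match
iv → no match
v → match
vi → match
vii → match
Total matched: 6

6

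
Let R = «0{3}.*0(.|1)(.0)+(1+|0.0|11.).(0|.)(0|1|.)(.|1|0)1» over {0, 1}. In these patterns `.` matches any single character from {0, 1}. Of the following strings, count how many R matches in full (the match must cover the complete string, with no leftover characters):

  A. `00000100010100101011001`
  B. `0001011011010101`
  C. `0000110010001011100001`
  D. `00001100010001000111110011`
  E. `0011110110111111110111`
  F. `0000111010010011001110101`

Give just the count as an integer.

A → no match
B → match
C → match
D → match
E → no match
F → no match
Total matched: 3

3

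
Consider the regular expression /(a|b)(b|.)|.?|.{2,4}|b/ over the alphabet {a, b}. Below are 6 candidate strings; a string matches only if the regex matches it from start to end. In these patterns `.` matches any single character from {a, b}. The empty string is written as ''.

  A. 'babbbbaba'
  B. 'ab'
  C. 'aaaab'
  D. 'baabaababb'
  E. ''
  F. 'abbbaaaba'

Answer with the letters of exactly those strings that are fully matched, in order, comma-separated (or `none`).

B, E

A → no match
B → match
C → no match
D → no match
E → match
F → no match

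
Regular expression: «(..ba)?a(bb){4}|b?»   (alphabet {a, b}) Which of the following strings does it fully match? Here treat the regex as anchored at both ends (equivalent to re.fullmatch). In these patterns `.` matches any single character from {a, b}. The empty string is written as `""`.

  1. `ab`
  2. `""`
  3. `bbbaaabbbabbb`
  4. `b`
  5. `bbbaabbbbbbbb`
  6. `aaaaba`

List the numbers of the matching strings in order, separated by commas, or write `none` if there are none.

2, 4, 5

1 → no match
2 → match
3 → no match
4 → match
5 → match
6 → no match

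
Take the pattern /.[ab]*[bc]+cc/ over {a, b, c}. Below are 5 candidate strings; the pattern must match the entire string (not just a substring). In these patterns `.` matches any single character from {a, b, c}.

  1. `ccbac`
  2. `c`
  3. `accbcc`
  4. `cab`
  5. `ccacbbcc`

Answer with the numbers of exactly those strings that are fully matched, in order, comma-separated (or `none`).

1. `ccbac` → no match — must end with `cc`
2. `c` → no match — must end with `cc`
3. `accbcc` → match
4. `cab` → no match — must end with `cc`
5. `ccacbbcc` → no match

3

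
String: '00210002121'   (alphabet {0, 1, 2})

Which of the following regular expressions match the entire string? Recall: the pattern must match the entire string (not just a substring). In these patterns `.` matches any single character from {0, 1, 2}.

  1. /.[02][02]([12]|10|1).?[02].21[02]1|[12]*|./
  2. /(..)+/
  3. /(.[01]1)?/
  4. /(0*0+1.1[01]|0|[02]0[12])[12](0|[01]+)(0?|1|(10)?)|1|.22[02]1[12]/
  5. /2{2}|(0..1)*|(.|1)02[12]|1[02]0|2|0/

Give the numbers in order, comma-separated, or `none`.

1

1 → match
2 → no match
3 → no match
4 → no match
5 → no match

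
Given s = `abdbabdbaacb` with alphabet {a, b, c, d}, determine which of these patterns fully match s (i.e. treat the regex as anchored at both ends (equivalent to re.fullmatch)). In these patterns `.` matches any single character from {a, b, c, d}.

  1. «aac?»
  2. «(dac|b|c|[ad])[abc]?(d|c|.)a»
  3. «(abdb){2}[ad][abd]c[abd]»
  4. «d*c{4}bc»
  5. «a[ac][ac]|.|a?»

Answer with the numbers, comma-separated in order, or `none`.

1 → no match — must start with `aa`
2 → no match — must end with `a`
3 → match
4 → no match — must end with `cbc`
5 → no match

3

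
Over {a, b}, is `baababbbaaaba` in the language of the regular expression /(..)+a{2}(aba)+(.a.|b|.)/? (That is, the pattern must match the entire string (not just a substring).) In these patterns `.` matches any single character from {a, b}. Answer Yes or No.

No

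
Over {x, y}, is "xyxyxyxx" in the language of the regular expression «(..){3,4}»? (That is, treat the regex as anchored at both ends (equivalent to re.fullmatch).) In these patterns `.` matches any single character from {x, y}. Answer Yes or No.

Yes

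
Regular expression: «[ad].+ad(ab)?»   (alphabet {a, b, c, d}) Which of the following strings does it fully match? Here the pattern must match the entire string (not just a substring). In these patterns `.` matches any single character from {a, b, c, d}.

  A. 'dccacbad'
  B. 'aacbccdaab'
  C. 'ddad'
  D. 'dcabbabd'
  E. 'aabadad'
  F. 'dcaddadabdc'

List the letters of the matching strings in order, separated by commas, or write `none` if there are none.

A, C, E

A → match
B → no match
C → match
D → no match
E → match
F → no match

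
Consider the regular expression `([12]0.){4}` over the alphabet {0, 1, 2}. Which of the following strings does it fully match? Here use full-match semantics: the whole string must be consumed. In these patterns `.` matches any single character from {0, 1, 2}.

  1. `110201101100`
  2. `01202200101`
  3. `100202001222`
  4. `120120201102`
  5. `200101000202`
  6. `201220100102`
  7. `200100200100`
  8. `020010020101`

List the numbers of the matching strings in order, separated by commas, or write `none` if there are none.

1 → no match
2 → no match
3 → no match
4 → no match
5 → no match
6 → no match
7 → match
8 → no match

7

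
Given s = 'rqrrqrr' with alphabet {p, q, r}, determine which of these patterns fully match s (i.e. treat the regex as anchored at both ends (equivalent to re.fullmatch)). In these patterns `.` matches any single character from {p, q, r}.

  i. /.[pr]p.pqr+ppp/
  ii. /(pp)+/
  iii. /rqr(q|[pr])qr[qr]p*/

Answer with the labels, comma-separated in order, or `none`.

iii

i → no match — must end with 'rppp'
ii → no match — must start with 'pp'
iii → match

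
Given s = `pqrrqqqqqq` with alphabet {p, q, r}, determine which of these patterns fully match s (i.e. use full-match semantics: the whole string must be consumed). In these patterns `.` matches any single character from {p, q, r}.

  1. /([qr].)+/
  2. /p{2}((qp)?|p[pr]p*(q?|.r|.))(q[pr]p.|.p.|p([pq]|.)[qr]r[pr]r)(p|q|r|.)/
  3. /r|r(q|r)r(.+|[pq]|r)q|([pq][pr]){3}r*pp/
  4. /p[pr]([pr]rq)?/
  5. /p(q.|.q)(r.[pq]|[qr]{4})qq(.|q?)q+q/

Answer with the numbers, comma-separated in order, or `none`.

1 → no match
2 → no match
3 → no match
4 → no match
5 → match

5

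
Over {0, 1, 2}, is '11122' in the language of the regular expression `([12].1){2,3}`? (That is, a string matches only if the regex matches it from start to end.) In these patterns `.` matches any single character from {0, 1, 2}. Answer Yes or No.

No

Every match must end with '1', but '11122' does not.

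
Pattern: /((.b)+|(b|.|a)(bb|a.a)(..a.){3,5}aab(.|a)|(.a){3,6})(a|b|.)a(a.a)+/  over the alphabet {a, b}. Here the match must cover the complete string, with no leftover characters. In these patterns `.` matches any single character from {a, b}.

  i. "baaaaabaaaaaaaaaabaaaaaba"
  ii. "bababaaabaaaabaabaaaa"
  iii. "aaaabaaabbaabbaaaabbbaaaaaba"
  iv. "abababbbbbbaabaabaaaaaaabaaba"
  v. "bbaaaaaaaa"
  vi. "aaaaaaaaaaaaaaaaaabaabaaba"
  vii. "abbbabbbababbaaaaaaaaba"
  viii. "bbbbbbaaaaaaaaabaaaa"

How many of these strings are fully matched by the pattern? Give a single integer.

i → match
ii → match
iii → match
iv → no match
v → match
vi → match
vii → match
viii → match
Total matched: 7

7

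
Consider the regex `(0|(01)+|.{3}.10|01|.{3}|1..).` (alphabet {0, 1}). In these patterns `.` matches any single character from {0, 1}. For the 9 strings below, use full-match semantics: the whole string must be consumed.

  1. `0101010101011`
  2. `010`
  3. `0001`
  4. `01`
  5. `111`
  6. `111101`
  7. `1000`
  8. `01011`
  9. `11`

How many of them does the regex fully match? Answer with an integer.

1 → match
2 → match
3 → match
4 → match
5 → no match
6 → no match
7 → match
8 → match
9 → no match
Total matched: 6

6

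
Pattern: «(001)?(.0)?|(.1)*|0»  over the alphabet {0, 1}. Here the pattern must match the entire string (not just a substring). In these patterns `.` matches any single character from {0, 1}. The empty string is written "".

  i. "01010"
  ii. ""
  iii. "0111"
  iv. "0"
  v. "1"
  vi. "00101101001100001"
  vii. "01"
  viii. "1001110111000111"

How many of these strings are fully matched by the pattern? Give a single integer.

i → no match
ii → match
iii → match
iv → match
v → no match
vi → no match
vii → match
viii → no match
Total matched: 4

4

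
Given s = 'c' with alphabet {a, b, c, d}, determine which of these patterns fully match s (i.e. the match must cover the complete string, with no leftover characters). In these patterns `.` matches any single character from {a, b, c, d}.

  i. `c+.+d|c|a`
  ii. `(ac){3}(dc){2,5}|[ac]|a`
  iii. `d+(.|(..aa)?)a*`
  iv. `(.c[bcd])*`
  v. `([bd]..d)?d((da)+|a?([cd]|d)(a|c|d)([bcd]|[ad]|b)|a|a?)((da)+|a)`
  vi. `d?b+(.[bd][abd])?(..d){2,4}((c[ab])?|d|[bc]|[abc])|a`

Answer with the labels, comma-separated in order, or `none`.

i, ii

i → match
ii → match
iii → no match — must start with 'd'
iv → no match
v → no match
vi → no match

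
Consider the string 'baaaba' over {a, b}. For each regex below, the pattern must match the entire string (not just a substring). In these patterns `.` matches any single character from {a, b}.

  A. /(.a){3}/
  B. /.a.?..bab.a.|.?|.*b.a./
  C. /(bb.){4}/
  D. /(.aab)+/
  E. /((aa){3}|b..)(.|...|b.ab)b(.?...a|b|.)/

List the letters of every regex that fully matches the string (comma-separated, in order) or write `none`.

A, E

A → match
B → no match
C → no match — must start with 'bb'
D → no match — must end with 'aab'
E → match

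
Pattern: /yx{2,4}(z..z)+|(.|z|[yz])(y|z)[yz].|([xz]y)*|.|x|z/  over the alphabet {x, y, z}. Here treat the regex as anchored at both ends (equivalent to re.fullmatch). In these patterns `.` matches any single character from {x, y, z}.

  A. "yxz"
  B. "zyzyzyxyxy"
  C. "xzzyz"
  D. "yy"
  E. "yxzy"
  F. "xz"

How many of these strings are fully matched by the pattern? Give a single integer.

1

A → no match
B → match
C → no match
D → no match
E → no match
F → no match
Total matched: 1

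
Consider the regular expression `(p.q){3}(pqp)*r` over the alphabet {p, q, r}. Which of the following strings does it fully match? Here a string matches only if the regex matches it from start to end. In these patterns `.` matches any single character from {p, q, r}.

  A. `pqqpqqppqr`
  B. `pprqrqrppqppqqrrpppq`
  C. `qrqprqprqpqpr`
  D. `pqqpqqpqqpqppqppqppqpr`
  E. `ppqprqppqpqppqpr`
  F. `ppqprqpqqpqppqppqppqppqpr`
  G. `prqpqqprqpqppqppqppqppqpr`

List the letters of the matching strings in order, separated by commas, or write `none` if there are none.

A, D, E, F, G

A → match
B → no match — must end with `r`
C → no match — must start with `p`
D → match
E → match
F → match
G → match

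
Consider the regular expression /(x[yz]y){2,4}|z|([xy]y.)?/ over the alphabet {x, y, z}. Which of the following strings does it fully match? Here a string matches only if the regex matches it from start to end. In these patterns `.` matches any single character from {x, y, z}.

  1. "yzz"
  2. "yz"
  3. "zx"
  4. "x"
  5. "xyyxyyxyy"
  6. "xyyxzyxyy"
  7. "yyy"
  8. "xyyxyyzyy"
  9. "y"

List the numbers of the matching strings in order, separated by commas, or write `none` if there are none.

5, 6, 7

1 → no match
2 → no match
3 → no match
4 → no match
5 → match
6 → match
7 → match
8 → no match
9 → no match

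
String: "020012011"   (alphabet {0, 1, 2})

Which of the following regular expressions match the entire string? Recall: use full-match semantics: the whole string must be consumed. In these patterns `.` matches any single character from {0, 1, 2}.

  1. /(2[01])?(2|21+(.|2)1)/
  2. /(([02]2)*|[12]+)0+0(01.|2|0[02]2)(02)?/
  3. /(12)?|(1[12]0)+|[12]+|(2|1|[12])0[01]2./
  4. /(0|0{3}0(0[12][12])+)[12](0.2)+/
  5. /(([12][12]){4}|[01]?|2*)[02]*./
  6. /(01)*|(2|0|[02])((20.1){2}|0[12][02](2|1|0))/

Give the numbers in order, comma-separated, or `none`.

6

1 → no match
2 → no match
3 → no match
4 → no match — must end with "2"
5 → no match
6 → match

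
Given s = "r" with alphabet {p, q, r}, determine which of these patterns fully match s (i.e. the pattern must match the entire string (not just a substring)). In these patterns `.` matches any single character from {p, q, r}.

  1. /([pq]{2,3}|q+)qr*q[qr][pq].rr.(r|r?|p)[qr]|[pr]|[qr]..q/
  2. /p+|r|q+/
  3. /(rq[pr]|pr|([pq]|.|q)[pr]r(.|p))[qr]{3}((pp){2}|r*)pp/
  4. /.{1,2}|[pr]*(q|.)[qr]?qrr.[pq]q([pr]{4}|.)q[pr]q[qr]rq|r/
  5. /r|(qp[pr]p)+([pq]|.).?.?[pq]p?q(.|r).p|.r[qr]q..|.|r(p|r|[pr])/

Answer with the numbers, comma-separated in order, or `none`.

1 → match
2 → match
3 → no match — must end with "pp"
4 → match
5 → match

1, 2, 4, 5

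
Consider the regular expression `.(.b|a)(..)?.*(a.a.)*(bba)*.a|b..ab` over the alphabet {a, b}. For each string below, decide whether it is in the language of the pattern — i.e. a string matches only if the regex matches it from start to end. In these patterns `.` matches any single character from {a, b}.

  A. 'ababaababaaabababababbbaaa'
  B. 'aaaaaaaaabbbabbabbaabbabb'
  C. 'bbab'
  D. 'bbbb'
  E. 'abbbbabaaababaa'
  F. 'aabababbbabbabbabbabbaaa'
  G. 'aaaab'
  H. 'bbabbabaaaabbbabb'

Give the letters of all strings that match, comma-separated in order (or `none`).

A → no match
B → no match
C → no match
D → no match
E → match
F → match
G → no match
H → no match

E, F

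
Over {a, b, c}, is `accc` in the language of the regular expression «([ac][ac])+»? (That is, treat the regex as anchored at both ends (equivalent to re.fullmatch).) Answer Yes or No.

Yes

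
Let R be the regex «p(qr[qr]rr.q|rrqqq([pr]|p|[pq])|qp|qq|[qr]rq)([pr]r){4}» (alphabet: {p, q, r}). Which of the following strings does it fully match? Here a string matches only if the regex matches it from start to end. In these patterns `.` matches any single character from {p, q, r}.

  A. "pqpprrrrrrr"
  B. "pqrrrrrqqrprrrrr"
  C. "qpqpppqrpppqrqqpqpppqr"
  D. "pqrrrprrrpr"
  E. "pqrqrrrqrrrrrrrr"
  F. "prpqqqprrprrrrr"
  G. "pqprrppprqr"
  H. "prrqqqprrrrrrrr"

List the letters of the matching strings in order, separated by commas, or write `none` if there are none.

A, E, H

A → match
B → no match
C → no match — must start with "p"
D → no match
E → match
F → no match
G → no match
H → match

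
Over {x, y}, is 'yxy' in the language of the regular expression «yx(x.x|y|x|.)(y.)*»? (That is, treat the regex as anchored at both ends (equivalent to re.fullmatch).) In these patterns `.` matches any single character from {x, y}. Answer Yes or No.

Yes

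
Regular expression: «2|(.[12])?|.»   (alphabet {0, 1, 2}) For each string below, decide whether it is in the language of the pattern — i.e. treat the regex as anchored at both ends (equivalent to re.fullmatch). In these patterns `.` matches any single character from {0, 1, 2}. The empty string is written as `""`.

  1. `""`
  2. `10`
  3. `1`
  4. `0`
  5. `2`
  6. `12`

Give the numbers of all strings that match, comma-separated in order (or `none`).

1 → match
2 → no match
3 → match
4 → match
5 → match
6 → match

1, 3, 4, 5, 6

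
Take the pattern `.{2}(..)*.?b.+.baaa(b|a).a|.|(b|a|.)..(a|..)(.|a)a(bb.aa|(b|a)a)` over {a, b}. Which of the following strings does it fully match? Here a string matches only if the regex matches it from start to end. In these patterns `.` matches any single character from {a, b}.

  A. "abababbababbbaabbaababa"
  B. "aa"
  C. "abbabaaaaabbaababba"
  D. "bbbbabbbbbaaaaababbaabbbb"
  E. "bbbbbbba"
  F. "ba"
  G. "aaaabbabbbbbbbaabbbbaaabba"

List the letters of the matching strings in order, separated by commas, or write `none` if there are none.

G

A → no match
B → no match
C → no match
D → no match
E → no match
F → no match
G → match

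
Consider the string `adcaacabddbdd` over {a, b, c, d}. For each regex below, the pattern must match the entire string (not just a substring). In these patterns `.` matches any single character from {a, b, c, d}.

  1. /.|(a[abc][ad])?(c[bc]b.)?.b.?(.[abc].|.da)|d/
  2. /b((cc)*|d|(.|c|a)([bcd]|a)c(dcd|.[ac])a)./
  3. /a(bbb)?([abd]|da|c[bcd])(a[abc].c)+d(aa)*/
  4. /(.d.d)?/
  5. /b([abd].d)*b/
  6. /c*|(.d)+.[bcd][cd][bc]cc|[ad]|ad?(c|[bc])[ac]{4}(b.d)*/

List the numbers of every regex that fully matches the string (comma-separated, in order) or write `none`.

6

1 → no match
2 → no match — must start with `b`
3 → no match
4 → no match
5 → no match — must start with `b`
6 → match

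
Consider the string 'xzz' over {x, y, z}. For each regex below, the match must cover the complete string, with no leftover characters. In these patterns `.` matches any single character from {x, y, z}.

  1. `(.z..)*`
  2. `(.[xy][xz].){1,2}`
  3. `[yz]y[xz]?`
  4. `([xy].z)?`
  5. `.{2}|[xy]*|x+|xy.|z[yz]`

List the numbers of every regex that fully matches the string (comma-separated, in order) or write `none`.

1 → no match
2 → no match
3 → no match
4 → match
5 → no match

4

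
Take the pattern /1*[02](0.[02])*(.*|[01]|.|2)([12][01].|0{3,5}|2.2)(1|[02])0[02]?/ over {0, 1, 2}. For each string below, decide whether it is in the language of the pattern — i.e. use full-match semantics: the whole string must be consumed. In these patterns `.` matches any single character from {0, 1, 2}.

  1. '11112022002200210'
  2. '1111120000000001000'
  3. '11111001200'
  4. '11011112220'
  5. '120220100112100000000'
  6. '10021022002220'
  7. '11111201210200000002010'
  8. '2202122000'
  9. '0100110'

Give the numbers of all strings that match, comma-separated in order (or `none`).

1 → no match
2 → no match
3 → no match
4 → no match
5 → match
6 → no match
7 → no match
8 → no match
9 → no match

5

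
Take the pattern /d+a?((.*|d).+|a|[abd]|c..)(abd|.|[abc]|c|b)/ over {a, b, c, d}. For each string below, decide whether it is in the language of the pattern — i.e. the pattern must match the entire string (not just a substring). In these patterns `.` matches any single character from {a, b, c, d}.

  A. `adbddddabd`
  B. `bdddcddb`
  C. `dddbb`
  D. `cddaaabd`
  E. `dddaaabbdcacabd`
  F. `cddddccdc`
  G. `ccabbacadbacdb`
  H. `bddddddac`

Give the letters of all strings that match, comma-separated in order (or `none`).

C, E

A. `adbddddabd` → no match — must start with `d`
B. `bdddcddb` → no match — must start with `d`
C. `dddbb` → match
D. `cddaaabd` → no match — must start with `d`
E → match
F. `cddddccdc` → no match — must start with `d`
G → no match — must start with `d`
H. `bddddddac` → no match — must start with `d`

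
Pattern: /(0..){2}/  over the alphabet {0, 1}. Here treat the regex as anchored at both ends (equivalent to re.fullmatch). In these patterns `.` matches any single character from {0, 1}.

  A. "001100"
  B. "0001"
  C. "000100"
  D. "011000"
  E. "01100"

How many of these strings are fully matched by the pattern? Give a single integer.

A → no match
B → no match
C → no match
D → match
E → no match
Total matched: 1

1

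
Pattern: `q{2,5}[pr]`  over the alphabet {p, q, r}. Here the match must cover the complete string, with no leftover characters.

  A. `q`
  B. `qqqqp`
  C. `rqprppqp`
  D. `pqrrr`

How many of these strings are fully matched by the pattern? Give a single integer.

1

A. `q` → no match
B. `qqqqp` → match
C. `rqprppqp` → no match — must start with `q`
D. `pqrrr` → no match — must start with `q`
Total matched: 1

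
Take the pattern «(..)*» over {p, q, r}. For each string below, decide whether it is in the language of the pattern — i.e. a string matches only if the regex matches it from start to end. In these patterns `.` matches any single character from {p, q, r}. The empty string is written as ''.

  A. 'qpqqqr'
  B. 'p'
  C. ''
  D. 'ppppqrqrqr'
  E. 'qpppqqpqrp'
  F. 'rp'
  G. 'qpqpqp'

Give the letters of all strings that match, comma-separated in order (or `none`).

A, C, D, E, F, G

A. 'qpqqqr' → match
B. 'p' → no match
C. '' → match
D. 'ppppqrqrqr' → match
E. 'qpppqqpqrp' → match
F. 'rp' → match
G. 'qpqpqp' → match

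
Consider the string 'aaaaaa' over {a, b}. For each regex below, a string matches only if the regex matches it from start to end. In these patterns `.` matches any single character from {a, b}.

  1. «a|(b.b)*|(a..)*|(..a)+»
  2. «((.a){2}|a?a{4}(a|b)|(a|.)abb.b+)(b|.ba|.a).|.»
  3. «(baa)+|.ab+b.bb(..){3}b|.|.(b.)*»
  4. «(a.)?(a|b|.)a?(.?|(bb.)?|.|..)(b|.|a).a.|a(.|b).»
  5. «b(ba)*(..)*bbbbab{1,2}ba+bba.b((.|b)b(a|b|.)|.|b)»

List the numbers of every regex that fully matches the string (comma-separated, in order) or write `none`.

1, 4

1 → match
2 → no match
3 → no match
4 → match
5 → no match — must start with 'b'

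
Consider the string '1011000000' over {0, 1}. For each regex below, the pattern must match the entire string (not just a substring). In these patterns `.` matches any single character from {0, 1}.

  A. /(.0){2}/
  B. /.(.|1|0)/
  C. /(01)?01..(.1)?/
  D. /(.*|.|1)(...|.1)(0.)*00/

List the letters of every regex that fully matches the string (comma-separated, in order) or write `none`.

A → no match
B → no match
C → no match
D → match

D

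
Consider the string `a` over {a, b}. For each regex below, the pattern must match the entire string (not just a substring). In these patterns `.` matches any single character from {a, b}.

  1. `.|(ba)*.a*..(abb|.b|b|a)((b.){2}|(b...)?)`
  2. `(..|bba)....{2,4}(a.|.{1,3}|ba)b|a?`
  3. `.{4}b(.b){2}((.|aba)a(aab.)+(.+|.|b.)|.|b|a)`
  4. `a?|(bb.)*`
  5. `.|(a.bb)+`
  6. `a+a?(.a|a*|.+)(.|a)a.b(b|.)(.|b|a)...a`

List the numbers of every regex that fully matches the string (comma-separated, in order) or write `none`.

1 → match
2 → match
3 → no match
4 → match
5 → match
6 → no match

1, 2, 4, 5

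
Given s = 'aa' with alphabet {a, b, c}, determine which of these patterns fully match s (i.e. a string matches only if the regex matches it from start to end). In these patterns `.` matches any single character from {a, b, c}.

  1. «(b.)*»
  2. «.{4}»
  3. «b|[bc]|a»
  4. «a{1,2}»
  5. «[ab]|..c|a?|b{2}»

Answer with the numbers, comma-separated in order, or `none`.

1 → no match
2 → no match
3 → no match
4 → match
5 → no match

4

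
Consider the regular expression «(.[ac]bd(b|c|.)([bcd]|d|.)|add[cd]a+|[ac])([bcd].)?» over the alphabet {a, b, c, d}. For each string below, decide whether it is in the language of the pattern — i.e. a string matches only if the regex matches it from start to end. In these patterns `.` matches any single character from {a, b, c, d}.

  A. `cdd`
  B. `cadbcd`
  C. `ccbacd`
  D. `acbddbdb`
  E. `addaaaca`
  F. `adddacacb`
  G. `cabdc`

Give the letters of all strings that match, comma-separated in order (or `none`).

A, D

A → match
B → no match
C → no match
D → match
E → no match
F → no match
G → no match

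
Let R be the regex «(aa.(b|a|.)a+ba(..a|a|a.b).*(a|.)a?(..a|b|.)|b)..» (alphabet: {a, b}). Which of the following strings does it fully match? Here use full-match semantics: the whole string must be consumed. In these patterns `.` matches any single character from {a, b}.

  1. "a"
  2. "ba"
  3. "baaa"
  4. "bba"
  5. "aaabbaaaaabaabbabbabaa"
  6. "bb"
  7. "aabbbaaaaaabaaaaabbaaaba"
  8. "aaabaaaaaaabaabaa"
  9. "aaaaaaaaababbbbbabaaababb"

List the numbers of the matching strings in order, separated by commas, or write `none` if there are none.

4

1. "a" → no match
2. "ba" → no match
3. "baaa" → no match
4. "bba" → match
5 → no match
6. "bb" → no match
7 → no match
8 → no match
9 → no match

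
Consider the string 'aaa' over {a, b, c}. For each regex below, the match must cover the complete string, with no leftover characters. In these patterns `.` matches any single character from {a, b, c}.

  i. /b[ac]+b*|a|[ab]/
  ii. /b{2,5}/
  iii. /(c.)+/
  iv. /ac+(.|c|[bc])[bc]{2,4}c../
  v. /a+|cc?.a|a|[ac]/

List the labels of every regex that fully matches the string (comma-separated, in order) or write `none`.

i → no match
ii → no match — must start with 'b'
iii → no match — must start with 'c'
iv → no match — must start with 'ac'
v → match

v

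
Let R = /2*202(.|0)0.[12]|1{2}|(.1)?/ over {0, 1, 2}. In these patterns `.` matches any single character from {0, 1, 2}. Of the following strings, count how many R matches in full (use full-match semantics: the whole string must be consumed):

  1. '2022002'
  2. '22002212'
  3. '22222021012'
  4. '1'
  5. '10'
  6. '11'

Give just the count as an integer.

3

1 → match
2 → no match
3 → match
4 → no match
5 → no match
6 → match
Total matched: 3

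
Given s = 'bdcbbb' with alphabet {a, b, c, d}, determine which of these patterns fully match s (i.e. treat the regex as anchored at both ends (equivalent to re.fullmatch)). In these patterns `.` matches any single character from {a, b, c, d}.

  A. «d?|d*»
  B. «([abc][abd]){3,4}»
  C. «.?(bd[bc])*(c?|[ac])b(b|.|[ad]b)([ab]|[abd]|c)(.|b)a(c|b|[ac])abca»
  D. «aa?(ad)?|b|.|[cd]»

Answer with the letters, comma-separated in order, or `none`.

B

A → no match
B → match
C → no match — must end with 'abca'
D → no match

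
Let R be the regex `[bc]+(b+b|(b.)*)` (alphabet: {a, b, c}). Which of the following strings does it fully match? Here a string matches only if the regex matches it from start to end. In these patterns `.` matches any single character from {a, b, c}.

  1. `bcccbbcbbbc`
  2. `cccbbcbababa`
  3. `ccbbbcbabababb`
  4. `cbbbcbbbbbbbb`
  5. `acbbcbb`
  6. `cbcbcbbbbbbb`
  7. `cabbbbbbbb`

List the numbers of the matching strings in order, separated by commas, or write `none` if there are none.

1, 2, 3, 4, 6

1 → match
2 → match
3 → match
4 → match
5 → no match
6 → match
7 → no match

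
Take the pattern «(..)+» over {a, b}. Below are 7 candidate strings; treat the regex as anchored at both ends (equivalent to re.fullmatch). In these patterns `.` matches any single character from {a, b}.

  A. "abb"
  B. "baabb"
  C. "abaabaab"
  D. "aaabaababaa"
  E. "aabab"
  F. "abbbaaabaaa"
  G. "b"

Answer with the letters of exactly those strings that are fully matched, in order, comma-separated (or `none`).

C

A → no match
B → no match
C → match
D → no match
E → no match
F → no match
G → no match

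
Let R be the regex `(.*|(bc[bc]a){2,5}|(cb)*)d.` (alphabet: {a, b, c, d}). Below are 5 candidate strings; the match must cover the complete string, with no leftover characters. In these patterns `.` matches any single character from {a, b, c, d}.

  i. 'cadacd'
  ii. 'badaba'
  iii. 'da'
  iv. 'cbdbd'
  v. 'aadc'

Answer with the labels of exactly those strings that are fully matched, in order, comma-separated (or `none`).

iii, v

i. 'cadacd' → no match
ii. 'badaba' → no match
iii. 'da' → match
iv. 'cbdbd' → no match
v. 'aadc' → match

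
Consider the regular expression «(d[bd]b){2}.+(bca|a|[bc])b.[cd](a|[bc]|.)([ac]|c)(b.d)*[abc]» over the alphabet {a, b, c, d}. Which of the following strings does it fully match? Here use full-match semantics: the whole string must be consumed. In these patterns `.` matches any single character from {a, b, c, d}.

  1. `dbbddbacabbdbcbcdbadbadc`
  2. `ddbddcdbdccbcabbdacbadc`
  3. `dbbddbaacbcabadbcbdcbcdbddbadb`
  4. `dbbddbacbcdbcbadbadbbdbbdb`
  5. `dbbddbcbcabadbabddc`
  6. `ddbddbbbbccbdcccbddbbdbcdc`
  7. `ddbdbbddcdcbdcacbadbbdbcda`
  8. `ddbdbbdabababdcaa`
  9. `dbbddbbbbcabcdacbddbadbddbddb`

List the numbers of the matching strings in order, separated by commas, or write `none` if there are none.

1 → match
2 → no match
3 → no match
4 → match
5 → match
6 → match
7 → match
8 → no match
9 → match

1, 4, 5, 6, 7, 9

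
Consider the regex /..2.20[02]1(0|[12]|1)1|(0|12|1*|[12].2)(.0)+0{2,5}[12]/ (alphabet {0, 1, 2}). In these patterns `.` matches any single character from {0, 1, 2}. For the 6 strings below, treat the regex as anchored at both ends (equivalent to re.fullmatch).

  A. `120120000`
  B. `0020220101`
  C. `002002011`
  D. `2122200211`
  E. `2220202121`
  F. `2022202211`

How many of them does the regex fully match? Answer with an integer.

A → no match
B → no match
C → no match
D → no match
E → match
F → no match
Total matched: 1

1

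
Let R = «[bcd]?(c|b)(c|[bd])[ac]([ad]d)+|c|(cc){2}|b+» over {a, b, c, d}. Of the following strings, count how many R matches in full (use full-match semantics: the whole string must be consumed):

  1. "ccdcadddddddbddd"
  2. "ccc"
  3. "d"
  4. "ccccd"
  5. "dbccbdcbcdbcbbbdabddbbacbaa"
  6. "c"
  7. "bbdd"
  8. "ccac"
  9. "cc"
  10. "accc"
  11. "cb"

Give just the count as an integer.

1

1 → no match
2 → no match
3 → no match
4 → no match
5 → no match
6 → match
7 → no match
8 → no match
9 → no match
10 → no match
11 → no match
Total matched: 1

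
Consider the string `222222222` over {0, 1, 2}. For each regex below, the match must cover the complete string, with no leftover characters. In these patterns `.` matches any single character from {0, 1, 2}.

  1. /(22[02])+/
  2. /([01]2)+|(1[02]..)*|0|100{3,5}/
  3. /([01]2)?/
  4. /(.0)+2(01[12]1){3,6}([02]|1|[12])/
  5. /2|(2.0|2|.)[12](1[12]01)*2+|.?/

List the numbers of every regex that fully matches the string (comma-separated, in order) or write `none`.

1, 5

1 → match
2 → no match
3 → no match
4 → no match
5 → match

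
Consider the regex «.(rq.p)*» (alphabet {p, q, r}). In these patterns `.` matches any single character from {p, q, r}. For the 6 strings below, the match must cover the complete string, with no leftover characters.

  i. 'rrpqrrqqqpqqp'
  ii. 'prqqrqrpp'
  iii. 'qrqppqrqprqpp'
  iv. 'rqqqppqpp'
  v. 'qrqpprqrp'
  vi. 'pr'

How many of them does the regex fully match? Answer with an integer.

i → no match
ii → no match
iii → no match
iv → no match
v → match
vi → no match
Total matched: 1

1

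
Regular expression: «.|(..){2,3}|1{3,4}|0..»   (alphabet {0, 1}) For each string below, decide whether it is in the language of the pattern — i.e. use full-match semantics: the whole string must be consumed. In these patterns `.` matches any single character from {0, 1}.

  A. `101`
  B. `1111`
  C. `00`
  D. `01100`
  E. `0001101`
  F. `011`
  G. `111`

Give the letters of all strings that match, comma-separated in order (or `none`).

B, F, G

A → no match
B → match
C → no match
D → no match
E → no match
F → match
G → match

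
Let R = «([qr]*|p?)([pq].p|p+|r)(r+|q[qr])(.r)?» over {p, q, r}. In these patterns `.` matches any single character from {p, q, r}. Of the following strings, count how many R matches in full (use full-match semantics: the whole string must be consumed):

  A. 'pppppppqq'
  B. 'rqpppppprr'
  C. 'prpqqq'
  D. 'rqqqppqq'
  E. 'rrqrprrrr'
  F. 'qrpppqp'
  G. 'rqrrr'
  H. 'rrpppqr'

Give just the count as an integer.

A. 'pppppppqq' → match
B. 'rqpppppprr' → match
C. 'prpqqq' → no match
D. 'rqqqppqq' → match
E. 'rrqrprrrr' → match
F. 'qrpppqp' → no match
G. 'rqrrr' → match
H. 'rrpppqr' → match
Total matched: 6

6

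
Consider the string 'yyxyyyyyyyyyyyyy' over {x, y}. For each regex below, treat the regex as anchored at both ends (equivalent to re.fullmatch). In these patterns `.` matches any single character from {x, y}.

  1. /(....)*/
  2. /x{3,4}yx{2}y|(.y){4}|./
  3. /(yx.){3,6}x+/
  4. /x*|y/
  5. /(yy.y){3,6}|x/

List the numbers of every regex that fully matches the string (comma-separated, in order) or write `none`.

1, 5

1 → match
2 → no match
3 → no match — must start with 'yx'
4 → no match
5 → match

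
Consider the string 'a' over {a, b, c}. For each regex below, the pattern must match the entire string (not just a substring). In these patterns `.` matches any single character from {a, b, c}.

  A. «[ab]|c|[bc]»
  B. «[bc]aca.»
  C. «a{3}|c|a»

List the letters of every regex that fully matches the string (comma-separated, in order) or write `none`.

A, C

A → match
B → no match
C → match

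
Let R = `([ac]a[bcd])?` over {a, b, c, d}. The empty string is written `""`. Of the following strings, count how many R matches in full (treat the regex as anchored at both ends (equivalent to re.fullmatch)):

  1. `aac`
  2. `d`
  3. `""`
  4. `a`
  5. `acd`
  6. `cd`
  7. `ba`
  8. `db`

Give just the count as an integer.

1 → match
2 → no match
3 → match
4 → no match
5 → no match
6 → no match
7 → no match
8 → no match
Total matched: 2

2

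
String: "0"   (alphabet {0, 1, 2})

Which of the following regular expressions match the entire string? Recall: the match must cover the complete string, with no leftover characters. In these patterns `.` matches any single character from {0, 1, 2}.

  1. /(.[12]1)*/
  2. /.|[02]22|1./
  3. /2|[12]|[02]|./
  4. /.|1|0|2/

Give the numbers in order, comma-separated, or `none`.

1 → no match
2 → match
3 → match
4 → match

2, 3, 4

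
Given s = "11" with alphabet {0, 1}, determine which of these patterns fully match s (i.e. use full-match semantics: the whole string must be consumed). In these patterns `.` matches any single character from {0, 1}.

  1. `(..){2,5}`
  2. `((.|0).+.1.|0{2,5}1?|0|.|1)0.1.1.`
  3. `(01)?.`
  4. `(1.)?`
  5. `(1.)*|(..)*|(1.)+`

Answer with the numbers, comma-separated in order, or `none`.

1 → no match
2 → no match
3 → no match
4 → match
5 → match

4, 5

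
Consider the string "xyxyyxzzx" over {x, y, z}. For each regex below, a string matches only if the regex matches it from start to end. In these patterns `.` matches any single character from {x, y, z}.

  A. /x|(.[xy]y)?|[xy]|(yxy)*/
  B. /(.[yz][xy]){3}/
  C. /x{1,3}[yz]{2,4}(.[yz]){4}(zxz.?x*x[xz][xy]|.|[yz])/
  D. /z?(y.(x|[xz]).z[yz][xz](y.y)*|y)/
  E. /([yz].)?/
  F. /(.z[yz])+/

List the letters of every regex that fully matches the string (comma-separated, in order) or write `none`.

B

A → no match
B → match
C → no match
D → no match
E → no match
F → no match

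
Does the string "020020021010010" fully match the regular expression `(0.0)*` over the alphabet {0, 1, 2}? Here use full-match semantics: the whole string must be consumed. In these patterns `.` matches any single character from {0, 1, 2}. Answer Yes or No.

No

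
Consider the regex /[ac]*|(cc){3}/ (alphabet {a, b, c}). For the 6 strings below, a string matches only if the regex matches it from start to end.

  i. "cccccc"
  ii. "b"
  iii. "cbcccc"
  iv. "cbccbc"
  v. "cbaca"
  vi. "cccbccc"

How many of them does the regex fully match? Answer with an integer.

1

i → match
ii → no match
iii → no match
iv → no match
v → no match
vi → no match
Total matched: 1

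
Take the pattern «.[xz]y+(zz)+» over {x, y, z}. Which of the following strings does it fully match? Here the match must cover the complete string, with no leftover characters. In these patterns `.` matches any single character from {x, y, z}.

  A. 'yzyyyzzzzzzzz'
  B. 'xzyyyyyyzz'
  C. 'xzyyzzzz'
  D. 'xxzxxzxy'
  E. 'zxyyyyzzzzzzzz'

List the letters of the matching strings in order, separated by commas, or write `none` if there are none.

A, B, C, E

A → match
B → match
C → match
D → no match — must end with 'zz'
E → match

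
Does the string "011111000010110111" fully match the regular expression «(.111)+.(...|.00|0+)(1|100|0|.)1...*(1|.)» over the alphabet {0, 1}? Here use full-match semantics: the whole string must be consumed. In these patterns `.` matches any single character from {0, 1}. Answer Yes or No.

No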